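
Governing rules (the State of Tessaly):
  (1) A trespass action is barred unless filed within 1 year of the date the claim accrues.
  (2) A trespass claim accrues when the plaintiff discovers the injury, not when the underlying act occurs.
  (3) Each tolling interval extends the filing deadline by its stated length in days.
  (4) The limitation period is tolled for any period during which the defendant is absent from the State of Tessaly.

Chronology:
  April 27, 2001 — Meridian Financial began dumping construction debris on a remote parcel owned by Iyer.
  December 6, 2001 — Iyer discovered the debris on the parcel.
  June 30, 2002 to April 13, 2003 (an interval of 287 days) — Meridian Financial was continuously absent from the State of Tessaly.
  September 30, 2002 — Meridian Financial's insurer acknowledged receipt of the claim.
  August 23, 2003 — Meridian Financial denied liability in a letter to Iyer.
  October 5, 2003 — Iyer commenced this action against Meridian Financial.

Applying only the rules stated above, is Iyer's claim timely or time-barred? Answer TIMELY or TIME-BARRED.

Accrual is tied to discovery, so the period began on December 6, 2001 rather than on April 27, 2001 when the act occurred.
1 year from December 6, 2001 is December 6, 2002.
The defendant's absence from the jurisdiction from June 30, 2002 to April 13, 2003 tolled the period for 287 days, extending the deadline to September 19, 2003.
The other events in the timeline have no effect on the limitation period under the stated rules.
Iyer filed on October 5, 2003, after the September 19, 2003 deadline, so the action is time-barred.

TIME-BARRED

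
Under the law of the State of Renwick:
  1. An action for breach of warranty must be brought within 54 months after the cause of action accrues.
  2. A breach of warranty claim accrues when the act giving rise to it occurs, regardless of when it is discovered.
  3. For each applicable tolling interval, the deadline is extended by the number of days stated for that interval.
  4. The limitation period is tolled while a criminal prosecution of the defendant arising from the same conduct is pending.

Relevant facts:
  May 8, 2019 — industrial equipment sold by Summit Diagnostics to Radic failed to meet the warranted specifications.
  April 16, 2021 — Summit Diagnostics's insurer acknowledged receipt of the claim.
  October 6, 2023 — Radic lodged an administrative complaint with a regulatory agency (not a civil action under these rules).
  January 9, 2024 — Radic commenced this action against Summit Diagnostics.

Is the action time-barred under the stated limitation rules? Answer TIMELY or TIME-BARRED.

TIME-BARRED

The claim accrued on May 8, 2019, when the wrongful act occurred.
The untolled deadline — 54 months after May 8, 2019 — is November 8, 2023.
Nothing else in the chronology tolls or restarts the period.
Filing on January 9, 2024 missed the November 8, 2023 deadline — the action is time-barred.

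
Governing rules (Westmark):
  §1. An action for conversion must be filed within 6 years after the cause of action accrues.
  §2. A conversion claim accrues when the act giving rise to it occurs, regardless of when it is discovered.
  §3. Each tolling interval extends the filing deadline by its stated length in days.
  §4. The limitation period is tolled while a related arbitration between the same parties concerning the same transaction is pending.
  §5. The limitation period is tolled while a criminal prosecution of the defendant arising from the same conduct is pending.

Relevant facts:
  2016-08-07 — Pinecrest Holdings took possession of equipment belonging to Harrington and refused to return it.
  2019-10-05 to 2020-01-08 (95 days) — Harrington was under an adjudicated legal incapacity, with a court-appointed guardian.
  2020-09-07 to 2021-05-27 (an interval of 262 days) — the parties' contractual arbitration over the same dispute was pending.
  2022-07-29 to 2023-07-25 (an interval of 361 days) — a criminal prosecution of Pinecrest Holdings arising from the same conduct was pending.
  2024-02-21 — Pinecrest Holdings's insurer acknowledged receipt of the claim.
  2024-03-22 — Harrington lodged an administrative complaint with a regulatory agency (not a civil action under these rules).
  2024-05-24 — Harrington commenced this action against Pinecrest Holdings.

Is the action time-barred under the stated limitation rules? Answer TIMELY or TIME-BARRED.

The cause of action accrued on 2016-08-07, the date of the act.
Adding the 6 years base period to 2016-08-07 gives a deadline of 2022-08-07, before any tolling.
Because the pending related arbitration ran from 2020-09-07 to 2021-05-27, the deadline is extended by 262 days to 2023-04-26.
Because the pending criminal prosecution ran from 2022-07-29 to 2023-07-25, the deadline is extended by 361 days to 2024-04-21.
The plaintiff's legal incapacity from 2019-10-05 to 2020-01-08 does not toll the period, because no stated rule makes the plaintiff's incapacity a tolling event.
None of the other events listed affects the running of the period under the stated rules.
Harrington filed on 2024-05-24, after the 2024-04-21 deadline, so the action is time-barred.

TIME-BARRED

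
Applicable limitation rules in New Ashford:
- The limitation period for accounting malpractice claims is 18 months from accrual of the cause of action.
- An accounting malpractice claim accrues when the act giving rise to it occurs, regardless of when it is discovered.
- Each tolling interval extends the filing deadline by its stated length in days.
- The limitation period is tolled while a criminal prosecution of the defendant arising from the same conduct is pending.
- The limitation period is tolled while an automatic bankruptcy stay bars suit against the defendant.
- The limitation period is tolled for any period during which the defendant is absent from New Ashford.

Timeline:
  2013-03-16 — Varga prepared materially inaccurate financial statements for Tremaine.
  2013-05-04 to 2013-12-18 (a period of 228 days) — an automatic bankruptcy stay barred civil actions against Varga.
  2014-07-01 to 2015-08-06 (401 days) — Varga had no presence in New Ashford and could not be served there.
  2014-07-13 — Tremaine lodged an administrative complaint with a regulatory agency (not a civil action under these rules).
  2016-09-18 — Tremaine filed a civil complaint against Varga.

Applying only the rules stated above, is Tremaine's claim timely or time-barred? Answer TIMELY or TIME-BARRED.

TIME-BARRED

The cause of action accrued on 2013-03-16, the date of the act.
18 months from 2013-03-16 is 2014-09-16.
The automatic bankruptcy stay from 2013-05-04 to 2013-12-18 tolled the period for 228 days, extending the deadline to 2015-05-02.
The defendant's absence from the jurisdiction from 2014-07-01 to 2015-08-06 tolled the period for 401 days, extending the deadline to 2016-06-06.
None of the other events listed affects the running of the period under the stated rules.
The 2016-09-18 filing falls after the 2016-06-06 deadline; the claim is time-barred.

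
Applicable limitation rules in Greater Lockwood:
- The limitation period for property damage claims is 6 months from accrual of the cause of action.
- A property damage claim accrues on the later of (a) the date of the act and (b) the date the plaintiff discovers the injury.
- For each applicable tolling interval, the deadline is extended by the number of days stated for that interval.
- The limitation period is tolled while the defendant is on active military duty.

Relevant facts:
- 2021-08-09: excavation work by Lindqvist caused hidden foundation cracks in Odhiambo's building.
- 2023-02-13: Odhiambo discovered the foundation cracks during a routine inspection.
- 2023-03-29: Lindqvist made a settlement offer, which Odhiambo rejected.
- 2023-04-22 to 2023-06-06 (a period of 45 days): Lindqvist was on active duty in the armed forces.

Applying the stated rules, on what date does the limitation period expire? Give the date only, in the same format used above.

2023-09-27

Taking the later of the act (2021-08-09) and discovery (2023-02-13), the claim accrued on 2023-02-13.
The untolled deadline — 6 months after 2023-02-13 — is 2023-08-13.
Because the defendant's active military service ran from 2023-04-22 to 2023-06-06, the deadline is extended by 45 days to 2023-09-27.
None of the other events listed affects the running of the period under the stated rules.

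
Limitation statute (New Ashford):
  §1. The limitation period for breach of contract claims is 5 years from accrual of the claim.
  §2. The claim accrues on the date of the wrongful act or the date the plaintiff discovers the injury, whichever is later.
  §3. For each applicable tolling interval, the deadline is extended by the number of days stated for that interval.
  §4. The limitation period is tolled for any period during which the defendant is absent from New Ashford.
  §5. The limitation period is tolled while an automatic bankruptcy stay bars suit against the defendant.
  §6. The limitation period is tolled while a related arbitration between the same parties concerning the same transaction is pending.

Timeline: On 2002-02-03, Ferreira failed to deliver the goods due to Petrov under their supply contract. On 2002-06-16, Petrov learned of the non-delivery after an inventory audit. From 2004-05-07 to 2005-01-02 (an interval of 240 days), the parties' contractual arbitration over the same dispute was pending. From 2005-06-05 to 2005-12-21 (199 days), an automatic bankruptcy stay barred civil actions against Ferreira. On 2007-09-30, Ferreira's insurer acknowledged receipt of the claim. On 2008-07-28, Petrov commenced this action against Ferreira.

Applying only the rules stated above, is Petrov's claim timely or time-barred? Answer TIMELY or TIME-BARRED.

TIMELY

Because discovery on 2002-06-16 post-dates the 2002-02-03 act, accrual under the later-of rule falls on 2002-06-16.
5 years from 2002-06-16 is 2007-06-16.
Because the pending related arbitration ran from 2004-05-07 to 2005-01-02, the deadline is extended by 240 days to 2008-02-11.
The automatic bankruptcy stay from 2005-06-05 to 2005-12-21 tolled the period for 199 days, extending the deadline to 2008-08-28.
None of the other events listed affects the running of the period under the stated rules.
Filing on 2008-07-28 beat the 2008-08-28 deadline — the action is timely.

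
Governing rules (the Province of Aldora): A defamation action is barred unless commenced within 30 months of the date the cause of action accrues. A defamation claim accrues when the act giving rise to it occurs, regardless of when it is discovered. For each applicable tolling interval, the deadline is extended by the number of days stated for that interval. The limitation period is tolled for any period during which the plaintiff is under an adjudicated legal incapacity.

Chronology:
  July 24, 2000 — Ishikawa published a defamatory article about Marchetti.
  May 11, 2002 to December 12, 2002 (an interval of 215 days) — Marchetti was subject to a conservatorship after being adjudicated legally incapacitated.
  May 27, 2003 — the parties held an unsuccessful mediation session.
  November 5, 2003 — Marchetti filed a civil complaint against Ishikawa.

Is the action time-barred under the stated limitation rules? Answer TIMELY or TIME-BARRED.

TIME-BARRED

The claim accrued on July 24, 2000, when the wrongful act occurred.
30 months from July 24, 2000 is January 24, 2003.
Because the plaintiff's legal incapacity ran from May 11, 2002 to December 12, 2002, the deadline is extended by 215 days to August 27, 2003.
The other events in the timeline have no effect on the limitation period under the stated rules.
The November 5, 2003 filing falls after the August 27, 2003 deadline; the claim is time-barred.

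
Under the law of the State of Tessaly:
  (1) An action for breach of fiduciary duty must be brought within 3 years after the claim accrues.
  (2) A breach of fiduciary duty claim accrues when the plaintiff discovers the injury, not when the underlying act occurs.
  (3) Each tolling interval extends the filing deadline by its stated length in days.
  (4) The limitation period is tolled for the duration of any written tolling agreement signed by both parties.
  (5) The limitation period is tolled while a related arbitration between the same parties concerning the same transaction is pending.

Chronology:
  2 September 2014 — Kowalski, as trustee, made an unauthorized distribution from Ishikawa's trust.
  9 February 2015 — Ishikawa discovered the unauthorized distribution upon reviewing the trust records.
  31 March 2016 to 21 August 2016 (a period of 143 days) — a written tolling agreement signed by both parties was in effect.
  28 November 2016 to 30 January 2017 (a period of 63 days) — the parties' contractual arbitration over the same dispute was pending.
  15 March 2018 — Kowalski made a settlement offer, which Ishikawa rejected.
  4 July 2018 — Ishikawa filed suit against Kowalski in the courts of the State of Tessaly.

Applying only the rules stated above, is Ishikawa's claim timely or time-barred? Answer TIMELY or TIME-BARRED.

TIMELY

Accrual is tied to discovery, so the period began on 9 February 2015 rather than on 2 September 2014 when the act occurred.
3 years from 9 February 2015 is 9 February 2018.
The period was tolled for 143 days by the written tolling agreement (31 March 2016 to 21 August 2016), pushing the deadline to 2 July 2018.
The pending related arbitration from 28 November 2016 to 30 January 2017 tolled the period for 63 days, extending the deadline to 3 September 2018.
None of the other events listed affects the running of the period under the stated rules.
Filing on 4 July 2018 beat the 3 September 2018 deadline — the action is timely.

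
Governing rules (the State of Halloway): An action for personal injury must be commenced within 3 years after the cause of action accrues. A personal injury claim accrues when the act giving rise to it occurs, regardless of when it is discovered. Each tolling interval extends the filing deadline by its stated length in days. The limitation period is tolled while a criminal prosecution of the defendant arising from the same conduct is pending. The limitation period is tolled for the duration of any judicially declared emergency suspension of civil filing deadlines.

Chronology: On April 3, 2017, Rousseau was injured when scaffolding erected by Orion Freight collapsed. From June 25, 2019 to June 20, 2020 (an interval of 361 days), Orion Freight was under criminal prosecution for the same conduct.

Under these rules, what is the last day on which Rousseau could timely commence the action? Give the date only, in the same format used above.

The limitation period began to run on April 3, 2017.
Adding the 3 years base period to April 3, 2017 gives a deadline of April 3, 2020, before any tolling.
Because the pending criminal prosecution ran from June 25, 2019 to June 20, 2020, the deadline is extended by 361 days to March 30, 2021.

March 30, 2021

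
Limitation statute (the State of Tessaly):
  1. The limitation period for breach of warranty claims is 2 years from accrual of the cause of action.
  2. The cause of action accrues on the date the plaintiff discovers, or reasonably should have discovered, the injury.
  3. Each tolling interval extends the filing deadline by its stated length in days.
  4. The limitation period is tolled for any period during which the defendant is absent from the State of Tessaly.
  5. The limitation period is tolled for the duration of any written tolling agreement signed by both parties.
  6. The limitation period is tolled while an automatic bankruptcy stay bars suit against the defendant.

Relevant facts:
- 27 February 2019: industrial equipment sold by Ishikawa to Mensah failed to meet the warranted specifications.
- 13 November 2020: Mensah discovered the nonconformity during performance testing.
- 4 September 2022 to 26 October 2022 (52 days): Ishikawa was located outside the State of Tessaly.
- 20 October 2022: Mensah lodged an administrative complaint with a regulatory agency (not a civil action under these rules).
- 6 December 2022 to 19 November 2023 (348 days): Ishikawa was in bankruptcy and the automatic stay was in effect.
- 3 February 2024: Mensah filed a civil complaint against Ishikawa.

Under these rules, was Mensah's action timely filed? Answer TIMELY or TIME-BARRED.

TIME-BARRED

The claim did not accrue until Mensah discovered the injury on 13 November 2020; the 27 February 2019 act date does not start the clock under the stated rule.
The untolled deadline — 2 years after 13 November 2020 — is 13 November 2022.
Because the defendant's absence from the jurisdiction ran from 4 September 2022 to 26 October 2022, the deadline is extended by 52 days to 4 January 2023.
The automatic bankruptcy stay from 6 December 2022 to 19 November 2023 tolled the period for 348 days, extending the deadline to 18 December 2023.
None of the other events listed affects the running of the period under the stated rules.
Mensah filed on 3 February 2024, after the 18 December 2023 deadline, so the action is time-barred.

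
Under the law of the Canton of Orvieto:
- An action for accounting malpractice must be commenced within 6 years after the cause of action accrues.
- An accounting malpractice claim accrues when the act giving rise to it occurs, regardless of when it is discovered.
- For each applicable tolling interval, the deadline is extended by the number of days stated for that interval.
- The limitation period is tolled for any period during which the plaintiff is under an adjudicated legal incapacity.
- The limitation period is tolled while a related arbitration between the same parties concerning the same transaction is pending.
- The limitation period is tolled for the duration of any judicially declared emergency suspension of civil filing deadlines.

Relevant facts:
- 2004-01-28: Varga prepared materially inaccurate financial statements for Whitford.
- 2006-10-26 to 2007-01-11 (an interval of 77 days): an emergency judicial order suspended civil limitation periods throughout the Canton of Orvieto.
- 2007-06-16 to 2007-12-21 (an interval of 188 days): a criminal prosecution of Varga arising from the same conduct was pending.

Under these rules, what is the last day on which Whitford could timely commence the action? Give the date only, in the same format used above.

2010-04-15

The limitation period began to run on 2004-01-28.
The untolled deadline — 6 years after 2004-01-28 — is 2010-01-28.
The period was tolled for 77 days by the emergency suspension of filing deadlines (2006-10-26 to 2007-01-11), pushing the deadline to 2010-04-15.
Although a criminal prosecution ran from 2007-06-16 to 2007-12-21, the stated rules do not make that a tolling event, so it is disregarded.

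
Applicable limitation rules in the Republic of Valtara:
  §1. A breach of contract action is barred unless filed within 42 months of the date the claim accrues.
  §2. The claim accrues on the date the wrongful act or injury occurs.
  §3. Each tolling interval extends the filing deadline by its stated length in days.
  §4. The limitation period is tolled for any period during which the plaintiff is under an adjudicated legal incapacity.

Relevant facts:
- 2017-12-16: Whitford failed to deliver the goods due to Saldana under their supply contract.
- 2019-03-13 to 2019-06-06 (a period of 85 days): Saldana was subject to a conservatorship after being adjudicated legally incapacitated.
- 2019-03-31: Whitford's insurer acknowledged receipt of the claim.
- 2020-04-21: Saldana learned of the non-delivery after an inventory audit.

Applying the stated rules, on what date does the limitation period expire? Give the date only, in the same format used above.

2021-09-09

The claim accrued on 2017-12-16, when the wrongful act occurred; under the stated occurrence rule the 2020-04-21 discovery does not delay accrual.
42 months from 2017-12-16 is 2021-06-16.
The period was tolled for 85 days by the plaintiff's legal incapacity (2019-03-13 to 2019-06-06), pushing the deadline to 2021-09-09.
Nothing else in the chronology tolls or restarts the period.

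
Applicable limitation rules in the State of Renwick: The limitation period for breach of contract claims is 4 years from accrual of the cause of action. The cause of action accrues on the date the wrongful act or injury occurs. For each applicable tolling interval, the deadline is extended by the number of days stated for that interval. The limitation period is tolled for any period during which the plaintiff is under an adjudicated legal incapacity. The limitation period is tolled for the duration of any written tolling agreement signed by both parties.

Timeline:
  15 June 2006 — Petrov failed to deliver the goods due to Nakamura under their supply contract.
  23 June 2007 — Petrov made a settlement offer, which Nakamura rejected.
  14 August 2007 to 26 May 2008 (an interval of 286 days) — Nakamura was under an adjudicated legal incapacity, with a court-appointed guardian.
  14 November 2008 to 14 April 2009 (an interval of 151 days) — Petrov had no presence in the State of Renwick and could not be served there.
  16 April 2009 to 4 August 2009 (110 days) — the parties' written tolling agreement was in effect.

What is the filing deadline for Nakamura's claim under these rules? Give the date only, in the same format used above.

The claim accrued on 15 June 2006, when the wrongful act occurred.
4 years from 15 June 2006 is 15 June 2010.
The period was tolled for 286 days by the plaintiff's legal incapacity (14 August 2007 to 26 May 2008), pushing the deadline to 28 March 2011.
The written tolling agreement from 16 April 2009 to 4 August 2009 tolled the period for 110 days, extending the deadline to 16 July 2011.
No stated provision tolls the period for the defendant's absence, so the interval from 14 November 2008 to 14 April 2009 has no effect on the deadline.
None of the other events listed affects the running of the period under the stated rules.

16 July 2011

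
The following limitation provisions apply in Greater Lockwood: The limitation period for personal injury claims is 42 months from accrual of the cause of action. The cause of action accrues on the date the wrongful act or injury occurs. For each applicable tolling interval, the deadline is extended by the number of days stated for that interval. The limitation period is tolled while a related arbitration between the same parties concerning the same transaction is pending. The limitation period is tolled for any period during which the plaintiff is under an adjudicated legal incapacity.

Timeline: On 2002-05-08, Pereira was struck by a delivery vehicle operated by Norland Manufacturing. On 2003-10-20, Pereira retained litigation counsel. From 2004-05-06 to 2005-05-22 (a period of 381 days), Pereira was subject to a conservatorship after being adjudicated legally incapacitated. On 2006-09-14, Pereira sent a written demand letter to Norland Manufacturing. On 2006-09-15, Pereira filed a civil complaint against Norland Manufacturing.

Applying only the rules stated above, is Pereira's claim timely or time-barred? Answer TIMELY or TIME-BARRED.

TIMELY

The limitation period began to run on 2002-05-08.
The untolled deadline — 42 months after 2002-05-08 — is 2005-11-08.
The period was tolled for 381 days by the plaintiff's legal incapacity (2004-05-06 to 2005-05-22), pushing the deadline to 2006-11-24.
The other events in the timeline have no effect on the limitation period under the stated rules.
The 2006-09-15 filing precedes the 2006-11-24 deadline; the claim is timely.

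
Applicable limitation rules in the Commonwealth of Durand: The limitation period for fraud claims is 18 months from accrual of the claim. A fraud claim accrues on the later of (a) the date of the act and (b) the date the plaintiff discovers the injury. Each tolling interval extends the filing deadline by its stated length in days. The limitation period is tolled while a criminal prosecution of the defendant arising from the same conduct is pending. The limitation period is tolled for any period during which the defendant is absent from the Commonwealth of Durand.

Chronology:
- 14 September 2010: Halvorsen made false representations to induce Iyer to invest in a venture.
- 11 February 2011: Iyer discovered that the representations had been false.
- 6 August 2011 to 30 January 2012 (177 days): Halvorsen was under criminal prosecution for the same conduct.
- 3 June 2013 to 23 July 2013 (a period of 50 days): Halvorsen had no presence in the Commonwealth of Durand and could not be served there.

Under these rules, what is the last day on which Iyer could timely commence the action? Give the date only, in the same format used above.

Taking the later of the act (14 September 2010) and discovery (11 February 2011), the claim accrued on 11 February 2011.
Adding the 18 months base period to 11 February 2011 gives a deadline of 11 August 2012, before any tolling.
The pending criminal prosecution from 6 August 2011 to 30 January 2012 tolled the period for 177 days, extending the deadline to 4 February 2013.
By the time the defendant's absence from the jurisdiction began on 3 June 2013, the limitation period had already expired on 4 February 2013; that interval cannot revive it.

4 February 2013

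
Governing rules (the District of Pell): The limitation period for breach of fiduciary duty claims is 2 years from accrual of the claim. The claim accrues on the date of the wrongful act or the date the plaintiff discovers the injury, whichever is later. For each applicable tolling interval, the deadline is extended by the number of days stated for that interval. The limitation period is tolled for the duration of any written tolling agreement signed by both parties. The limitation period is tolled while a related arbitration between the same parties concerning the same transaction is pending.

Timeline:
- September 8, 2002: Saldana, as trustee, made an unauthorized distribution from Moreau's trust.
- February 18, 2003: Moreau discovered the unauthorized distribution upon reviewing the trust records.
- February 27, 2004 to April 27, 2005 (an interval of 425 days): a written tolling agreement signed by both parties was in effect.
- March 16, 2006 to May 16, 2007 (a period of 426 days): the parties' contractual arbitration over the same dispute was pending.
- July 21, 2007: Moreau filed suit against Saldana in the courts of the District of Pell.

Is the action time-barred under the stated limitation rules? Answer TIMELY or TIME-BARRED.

TIME-BARRED

Because discovery on February 18, 2003 post-dates the September 8, 2002 act, accrual under the later-of rule falls on February 18, 2003.
Adding the 2 years base period to February 18, 2003 gives a deadline of February 18, 2005, before any tolling.
Because the written tolling agreement ran from February 27, 2004 to April 27, 2005, the deadline is extended by 425 days to April 19, 2006.
The pending related arbitration from March 16, 2006 to May 16, 2007 tolled the period for 426 days, extending the deadline to June 19, 2007.
Filing on July 21, 2007 missed the June 19, 2007 deadline — the action is time-barred.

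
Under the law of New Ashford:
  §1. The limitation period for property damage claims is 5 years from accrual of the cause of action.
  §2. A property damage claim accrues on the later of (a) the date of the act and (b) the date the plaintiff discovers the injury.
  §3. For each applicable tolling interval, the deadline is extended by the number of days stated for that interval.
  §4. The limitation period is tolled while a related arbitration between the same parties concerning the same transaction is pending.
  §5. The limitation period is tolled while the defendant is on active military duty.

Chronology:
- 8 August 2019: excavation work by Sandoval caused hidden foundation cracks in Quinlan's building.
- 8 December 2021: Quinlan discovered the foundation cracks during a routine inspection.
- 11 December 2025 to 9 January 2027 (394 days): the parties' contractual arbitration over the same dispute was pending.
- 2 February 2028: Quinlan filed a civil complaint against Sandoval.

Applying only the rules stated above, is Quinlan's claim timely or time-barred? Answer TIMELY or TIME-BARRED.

TIME-BARRED

The claim accrued on 8 December 2021 — the later of the 8 August 2019 act and the 8 December 2021 discovery.
The untolled deadline — 5 years after 8 December 2021 — is 8 December 2026.
The period was tolled for 394 days by the pending related arbitration (11 December 2025 to 9 January 2027), pushing the deadline to 6 January 2028.
Quinlan filed on 2 February 2028, after the 6 January 2028 deadline, so the action is time-barred.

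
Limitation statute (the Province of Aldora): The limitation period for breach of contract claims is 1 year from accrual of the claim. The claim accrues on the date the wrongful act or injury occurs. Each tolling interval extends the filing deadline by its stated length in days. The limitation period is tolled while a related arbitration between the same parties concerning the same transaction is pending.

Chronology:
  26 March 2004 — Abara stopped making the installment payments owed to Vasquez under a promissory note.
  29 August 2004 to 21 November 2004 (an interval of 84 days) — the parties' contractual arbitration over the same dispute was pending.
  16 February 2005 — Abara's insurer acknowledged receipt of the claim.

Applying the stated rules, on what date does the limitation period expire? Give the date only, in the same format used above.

18 June 2005

The claim accrued on 26 March 2004, when the wrongful act occurred.
Adding the 1 year base period to 26 March 2004 gives a deadline of 26 March 2005, before any tolling.
The pending related arbitration from 29 August 2004 to 21 November 2004 tolled the period for 84 days, extending the deadline to 18 June 2005.
None of the other events listed affects the running of the period under the stated rules.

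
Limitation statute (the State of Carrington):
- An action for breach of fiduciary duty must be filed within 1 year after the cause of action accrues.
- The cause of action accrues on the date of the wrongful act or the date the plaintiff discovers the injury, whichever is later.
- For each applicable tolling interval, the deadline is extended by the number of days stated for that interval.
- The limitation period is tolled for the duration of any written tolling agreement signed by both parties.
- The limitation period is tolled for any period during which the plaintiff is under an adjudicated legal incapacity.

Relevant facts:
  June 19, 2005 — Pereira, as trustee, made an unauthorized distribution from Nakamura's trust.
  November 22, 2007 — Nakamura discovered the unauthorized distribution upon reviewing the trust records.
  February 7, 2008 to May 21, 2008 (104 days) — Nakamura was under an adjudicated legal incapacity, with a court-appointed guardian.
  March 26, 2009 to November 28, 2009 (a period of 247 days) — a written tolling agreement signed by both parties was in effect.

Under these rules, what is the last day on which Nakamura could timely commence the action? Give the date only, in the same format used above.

March 6, 2009

Taking the later of the act (June 19, 2005) and discovery (November 22, 2007), the claim accrued on November 22, 2007.
The untolled deadline — 1 year after November 22, 2007 — is November 22, 2008.
The period was tolled for 104 days by the plaintiff's legal incapacity (February 7, 2008 to May 21, 2008), pushing the deadline to March 6, 2009.
The written tolling agreement from March 26, 2009 to November 28, 2009 began after the period had already run on March 6, 2009, so it has no tolling effect.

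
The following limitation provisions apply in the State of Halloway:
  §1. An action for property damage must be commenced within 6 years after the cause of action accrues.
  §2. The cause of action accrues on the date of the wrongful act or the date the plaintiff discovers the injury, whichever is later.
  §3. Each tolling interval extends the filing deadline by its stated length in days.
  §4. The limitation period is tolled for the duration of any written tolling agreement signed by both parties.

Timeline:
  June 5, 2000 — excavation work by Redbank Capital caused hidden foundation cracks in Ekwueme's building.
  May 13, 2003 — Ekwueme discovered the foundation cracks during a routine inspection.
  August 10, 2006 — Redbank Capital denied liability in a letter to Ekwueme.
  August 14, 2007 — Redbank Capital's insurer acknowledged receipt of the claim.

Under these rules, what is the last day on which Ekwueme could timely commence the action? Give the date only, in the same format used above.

The claim accrued on May 13, 2003 — the later of the June 5, 2000 act and the May 13, 2003 discovery.
Adding the 6 years base period to May 13, 2003 gives a deadline of May 13, 2009, before any tolling.
None of the other events listed affects the running of the period under the stated rules.

May 13, 2009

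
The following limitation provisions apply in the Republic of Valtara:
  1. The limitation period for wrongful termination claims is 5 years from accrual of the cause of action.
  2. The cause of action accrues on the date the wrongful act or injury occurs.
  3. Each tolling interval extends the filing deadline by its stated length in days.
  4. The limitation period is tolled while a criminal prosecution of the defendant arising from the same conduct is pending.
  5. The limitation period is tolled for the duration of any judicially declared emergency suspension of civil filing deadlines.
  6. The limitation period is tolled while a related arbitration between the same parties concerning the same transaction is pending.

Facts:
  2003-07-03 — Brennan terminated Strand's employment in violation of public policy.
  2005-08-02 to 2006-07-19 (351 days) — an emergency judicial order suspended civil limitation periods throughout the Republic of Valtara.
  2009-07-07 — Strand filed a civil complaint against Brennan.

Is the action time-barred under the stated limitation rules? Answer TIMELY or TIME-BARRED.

TIME-BARRED

The cause of action accrued on 2003-07-03, the date of the act.
5 years from 2003-07-03 is 2008-07-03.
Because the emergency suspension of filing deadlines ran from 2005-08-02 to 2006-07-19, the deadline is extended by 351 days to 2009-06-19.
Strand filed on 2009-07-07, after the 2009-06-19 deadline, so the action is time-barred.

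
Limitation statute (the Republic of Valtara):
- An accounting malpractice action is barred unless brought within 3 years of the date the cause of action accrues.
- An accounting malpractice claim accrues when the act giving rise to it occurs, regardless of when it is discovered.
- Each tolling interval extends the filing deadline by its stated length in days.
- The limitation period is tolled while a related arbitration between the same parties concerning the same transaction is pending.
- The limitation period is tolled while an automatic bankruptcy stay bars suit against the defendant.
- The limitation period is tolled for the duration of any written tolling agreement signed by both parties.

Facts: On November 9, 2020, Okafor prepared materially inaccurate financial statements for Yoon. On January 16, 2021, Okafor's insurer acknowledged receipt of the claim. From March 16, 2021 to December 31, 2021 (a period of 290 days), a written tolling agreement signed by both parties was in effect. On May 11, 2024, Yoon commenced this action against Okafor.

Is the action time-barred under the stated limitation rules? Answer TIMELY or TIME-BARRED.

The claim accrued on November 9, 2020, when the wrongful act occurred.
The untolled deadline — 3 years after November 9, 2020 — is November 9, 2023.
The written tolling agreement from March 16, 2021 to December 31, 2021 tolled the period for 290 days, extending the deadline to August 25, 2024.
None of the other events listed affects the running of the period under the stated rules.
The May 11, 2024 filing precedes the August 25, 2024 deadline; the claim is timely.

TIMELY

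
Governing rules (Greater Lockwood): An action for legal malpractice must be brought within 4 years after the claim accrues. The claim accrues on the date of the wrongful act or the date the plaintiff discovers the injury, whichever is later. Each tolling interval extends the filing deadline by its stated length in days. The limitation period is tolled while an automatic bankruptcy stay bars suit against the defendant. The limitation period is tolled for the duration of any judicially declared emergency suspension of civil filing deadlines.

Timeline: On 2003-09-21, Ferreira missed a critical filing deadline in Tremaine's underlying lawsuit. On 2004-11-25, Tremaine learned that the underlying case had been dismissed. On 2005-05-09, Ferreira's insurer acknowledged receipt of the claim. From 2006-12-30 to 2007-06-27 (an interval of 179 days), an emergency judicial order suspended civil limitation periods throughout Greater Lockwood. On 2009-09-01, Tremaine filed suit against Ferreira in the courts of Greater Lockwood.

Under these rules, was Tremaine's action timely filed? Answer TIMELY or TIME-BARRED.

TIME-BARRED

Taking the later of the act (2003-09-21) and discovery (2004-11-25), the claim accrued on 2004-11-25.
The untolled deadline — 4 years after 2004-11-25 — is 2008-11-25.
The emergency suspension of filing deadlines from 2006-12-30 to 2007-06-27 tolled the period for 179 days, extending the deadline to 2009-05-23.
None of the other events listed affects the running of the period under the stated rules.
Tremaine filed on 2009-09-01, after the 2009-05-23 deadline, so the action is time-barred.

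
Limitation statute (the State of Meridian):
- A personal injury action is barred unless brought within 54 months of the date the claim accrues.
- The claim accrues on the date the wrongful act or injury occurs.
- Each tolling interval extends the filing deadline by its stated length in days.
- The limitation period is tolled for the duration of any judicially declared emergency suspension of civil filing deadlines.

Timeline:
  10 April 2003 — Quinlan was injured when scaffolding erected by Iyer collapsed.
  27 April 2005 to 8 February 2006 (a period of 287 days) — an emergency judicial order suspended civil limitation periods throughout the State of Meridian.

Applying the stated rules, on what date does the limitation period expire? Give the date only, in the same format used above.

23 July 2008

The claim accrued on 10 April 2003, when the wrongful act occurred.
54 months from 10 April 2003 is 10 October 2007.
Because the emergency suspension of filing deadlines ran from 27 April 2005 to 8 February 2006, the deadline is extended by 287 days to 23 July 2008.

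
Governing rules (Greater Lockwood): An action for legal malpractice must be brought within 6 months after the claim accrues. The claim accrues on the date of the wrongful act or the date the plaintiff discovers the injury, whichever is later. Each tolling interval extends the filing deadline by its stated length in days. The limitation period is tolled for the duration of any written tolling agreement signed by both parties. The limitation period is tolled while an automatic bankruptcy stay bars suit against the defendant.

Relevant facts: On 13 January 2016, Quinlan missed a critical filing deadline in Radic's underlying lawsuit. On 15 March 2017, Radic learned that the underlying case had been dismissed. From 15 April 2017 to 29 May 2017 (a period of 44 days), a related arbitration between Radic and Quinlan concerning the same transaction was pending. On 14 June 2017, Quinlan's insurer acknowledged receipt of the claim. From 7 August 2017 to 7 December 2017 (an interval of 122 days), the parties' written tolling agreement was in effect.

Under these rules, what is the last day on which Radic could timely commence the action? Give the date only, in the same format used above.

15 January 2018

The claim accrued on 15 March 2017 — the later of the 13 January 2016 act and the 15 March 2017 discovery.
The untolled deadline — 6 months after 15 March 2017 — is 15 September 2017.
The period was tolled for 122 days by the written tolling agreement (7 August 2017 to 7 December 2017), pushing the deadline to 15 January 2018.
Although a pending arbitration ran from 15 April 2017 to 29 May 2017, the stated rules do not make that a tolling event, so it is disregarded.
None of the other events listed affects the running of the period under the stated rules.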